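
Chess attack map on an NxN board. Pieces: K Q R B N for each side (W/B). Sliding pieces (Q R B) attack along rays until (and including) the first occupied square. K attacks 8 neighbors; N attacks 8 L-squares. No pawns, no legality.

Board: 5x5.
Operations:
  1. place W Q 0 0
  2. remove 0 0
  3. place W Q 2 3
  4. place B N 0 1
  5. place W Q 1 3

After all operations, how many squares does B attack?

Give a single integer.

Op 1: place WQ@(0,0)
Op 2: remove (0,0)
Op 3: place WQ@(2,3)
Op 4: place BN@(0,1)
Op 5: place WQ@(1,3)
Per-piece attacks for B:
  BN@(0,1): attacks (1,3) (2,2) (2,0)
Union (3 distinct): (1,3) (2,0) (2,2)

Answer: 3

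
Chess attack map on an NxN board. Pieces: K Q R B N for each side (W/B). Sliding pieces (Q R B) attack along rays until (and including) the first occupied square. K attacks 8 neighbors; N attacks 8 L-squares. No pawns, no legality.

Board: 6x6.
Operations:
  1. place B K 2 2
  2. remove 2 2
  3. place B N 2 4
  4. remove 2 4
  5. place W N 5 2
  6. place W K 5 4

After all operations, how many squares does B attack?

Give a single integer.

Answer: 0

Derivation:
Op 1: place BK@(2,2)
Op 2: remove (2,2)
Op 3: place BN@(2,4)
Op 4: remove (2,4)
Op 5: place WN@(5,2)
Op 6: place WK@(5,4)
Per-piece attacks for B:
Union (0 distinct): (none)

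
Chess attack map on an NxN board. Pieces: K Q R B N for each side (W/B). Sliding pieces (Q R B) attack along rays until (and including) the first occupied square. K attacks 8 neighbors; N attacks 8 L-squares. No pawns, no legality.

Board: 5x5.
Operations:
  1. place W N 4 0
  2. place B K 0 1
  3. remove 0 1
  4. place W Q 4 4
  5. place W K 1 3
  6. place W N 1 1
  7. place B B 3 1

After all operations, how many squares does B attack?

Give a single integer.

Answer: 5

Derivation:
Op 1: place WN@(4,0)
Op 2: place BK@(0,1)
Op 3: remove (0,1)
Op 4: place WQ@(4,4)
Op 5: place WK@(1,3)
Op 6: place WN@(1,1)
Op 7: place BB@(3,1)
Per-piece attacks for B:
  BB@(3,1): attacks (4,2) (4,0) (2,2) (1,3) (2,0) [ray(1,-1) blocked at (4,0); ray(-1,1) blocked at (1,3)]
Union (5 distinct): (1,3) (2,0) (2,2) (4,0) (4,2)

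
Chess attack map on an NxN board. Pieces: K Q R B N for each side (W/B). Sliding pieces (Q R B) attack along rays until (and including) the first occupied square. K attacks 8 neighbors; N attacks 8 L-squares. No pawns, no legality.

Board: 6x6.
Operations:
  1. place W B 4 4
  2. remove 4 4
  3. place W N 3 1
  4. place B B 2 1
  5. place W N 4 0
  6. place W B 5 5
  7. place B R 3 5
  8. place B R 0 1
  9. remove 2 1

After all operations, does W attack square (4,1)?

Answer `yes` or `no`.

Answer: no

Derivation:
Op 1: place WB@(4,4)
Op 2: remove (4,4)
Op 3: place WN@(3,1)
Op 4: place BB@(2,1)
Op 5: place WN@(4,0)
Op 6: place WB@(5,5)
Op 7: place BR@(3,5)
Op 8: place BR@(0,1)
Op 9: remove (2,1)
Per-piece attacks for W:
  WN@(3,1): attacks (4,3) (5,2) (2,3) (1,2) (5,0) (1,0)
  WN@(4,0): attacks (5,2) (3,2) (2,1)
  WB@(5,5): attacks (4,4) (3,3) (2,2) (1,1) (0,0)
W attacks (4,1): no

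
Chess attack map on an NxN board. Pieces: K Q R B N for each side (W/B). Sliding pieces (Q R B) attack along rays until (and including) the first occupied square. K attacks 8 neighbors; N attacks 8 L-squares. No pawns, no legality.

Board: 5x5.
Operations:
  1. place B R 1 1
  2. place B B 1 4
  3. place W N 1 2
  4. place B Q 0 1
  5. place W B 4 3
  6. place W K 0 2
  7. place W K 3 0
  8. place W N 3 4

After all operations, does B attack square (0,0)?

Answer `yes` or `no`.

Op 1: place BR@(1,1)
Op 2: place BB@(1,4)
Op 3: place WN@(1,2)
Op 4: place BQ@(0,1)
Op 5: place WB@(4,3)
Op 6: place WK@(0,2)
Op 7: place WK@(3,0)
Op 8: place WN@(3,4)
Per-piece attacks for B:
  BQ@(0,1): attacks (0,2) (0,0) (1,1) (1,2) (1,0) [ray(0,1) blocked at (0,2); ray(1,0) blocked at (1,1); ray(1,1) blocked at (1,2)]
  BR@(1,1): attacks (1,2) (1,0) (2,1) (3,1) (4,1) (0,1) [ray(0,1) blocked at (1,2); ray(-1,0) blocked at (0,1)]
  BB@(1,4): attacks (2,3) (3,2) (4,1) (0,3)
B attacks (0,0): yes

Answer: yes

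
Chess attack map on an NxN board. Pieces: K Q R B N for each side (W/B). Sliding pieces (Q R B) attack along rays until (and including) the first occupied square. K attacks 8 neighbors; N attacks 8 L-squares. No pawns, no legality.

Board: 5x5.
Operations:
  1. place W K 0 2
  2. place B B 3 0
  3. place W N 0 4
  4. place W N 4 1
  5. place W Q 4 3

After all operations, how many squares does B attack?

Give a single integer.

Answer: 4

Derivation:
Op 1: place WK@(0,2)
Op 2: place BB@(3,0)
Op 3: place WN@(0,4)
Op 4: place WN@(4,1)
Op 5: place WQ@(4,3)
Per-piece attacks for B:
  BB@(3,0): attacks (4,1) (2,1) (1,2) (0,3) [ray(1,1) blocked at (4,1)]
Union (4 distinct): (0,3) (1,2) (2,1) (4,1)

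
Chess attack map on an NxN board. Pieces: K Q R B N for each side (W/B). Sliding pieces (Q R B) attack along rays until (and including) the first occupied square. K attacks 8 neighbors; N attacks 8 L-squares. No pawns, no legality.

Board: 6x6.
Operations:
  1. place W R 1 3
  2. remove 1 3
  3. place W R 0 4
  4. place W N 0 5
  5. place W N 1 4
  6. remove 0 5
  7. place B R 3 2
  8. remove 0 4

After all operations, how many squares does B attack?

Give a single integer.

Answer: 10

Derivation:
Op 1: place WR@(1,3)
Op 2: remove (1,3)
Op 3: place WR@(0,4)
Op 4: place WN@(0,5)
Op 5: place WN@(1,4)
Op 6: remove (0,5)
Op 7: place BR@(3,2)
Op 8: remove (0,4)
Per-piece attacks for B:
  BR@(3,2): attacks (3,3) (3,4) (3,5) (3,1) (3,0) (4,2) (5,2) (2,2) (1,2) (0,2)
Union (10 distinct): (0,2) (1,2) (2,2) (3,0) (3,1) (3,3) (3,4) (3,5) (4,2) (5,2)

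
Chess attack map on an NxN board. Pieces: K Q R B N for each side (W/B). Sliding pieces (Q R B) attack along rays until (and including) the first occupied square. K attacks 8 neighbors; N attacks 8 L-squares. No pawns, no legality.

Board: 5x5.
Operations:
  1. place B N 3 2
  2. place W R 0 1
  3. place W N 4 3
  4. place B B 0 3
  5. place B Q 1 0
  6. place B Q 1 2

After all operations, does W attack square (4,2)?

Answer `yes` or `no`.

Answer: no

Derivation:
Op 1: place BN@(3,2)
Op 2: place WR@(0,1)
Op 3: place WN@(4,3)
Op 4: place BB@(0,3)
Op 5: place BQ@(1,0)
Op 6: place BQ@(1,2)
Per-piece attacks for W:
  WR@(0,1): attacks (0,2) (0,3) (0,0) (1,1) (2,1) (3,1) (4,1) [ray(0,1) blocked at (0,3)]
  WN@(4,3): attacks (2,4) (3,1) (2,2)
W attacks (4,2): no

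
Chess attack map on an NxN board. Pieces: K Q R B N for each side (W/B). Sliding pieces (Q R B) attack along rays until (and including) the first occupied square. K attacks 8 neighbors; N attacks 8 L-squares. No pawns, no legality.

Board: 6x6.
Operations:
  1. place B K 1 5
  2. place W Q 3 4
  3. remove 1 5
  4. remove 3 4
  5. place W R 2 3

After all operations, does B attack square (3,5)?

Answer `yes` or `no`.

Answer: no

Derivation:
Op 1: place BK@(1,5)
Op 2: place WQ@(3,4)
Op 3: remove (1,5)
Op 4: remove (3,4)
Op 5: place WR@(2,3)
Per-piece attacks for B:
B attacks (3,5): no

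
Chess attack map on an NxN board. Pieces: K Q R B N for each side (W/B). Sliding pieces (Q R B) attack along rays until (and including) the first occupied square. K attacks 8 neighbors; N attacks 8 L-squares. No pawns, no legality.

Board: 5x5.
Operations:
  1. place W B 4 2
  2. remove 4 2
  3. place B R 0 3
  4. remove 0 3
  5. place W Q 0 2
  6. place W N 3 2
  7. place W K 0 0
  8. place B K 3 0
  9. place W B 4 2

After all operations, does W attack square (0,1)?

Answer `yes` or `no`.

Op 1: place WB@(4,2)
Op 2: remove (4,2)
Op 3: place BR@(0,3)
Op 4: remove (0,3)
Op 5: place WQ@(0,2)
Op 6: place WN@(3,2)
Op 7: place WK@(0,0)
Op 8: place BK@(3,0)
Op 9: place WB@(4,2)
Per-piece attacks for W:
  WK@(0,0): attacks (0,1) (1,0) (1,1)
  WQ@(0,2): attacks (0,3) (0,4) (0,1) (0,0) (1,2) (2,2) (3,2) (1,3) (2,4) (1,1) (2,0) [ray(0,-1) blocked at (0,0); ray(1,0) blocked at (3,2)]
  WN@(3,2): attacks (4,4) (2,4) (1,3) (4,0) (2,0) (1,1)
  WB@(4,2): attacks (3,3) (2,4) (3,1) (2,0)
W attacks (0,1): yes

Answer: yes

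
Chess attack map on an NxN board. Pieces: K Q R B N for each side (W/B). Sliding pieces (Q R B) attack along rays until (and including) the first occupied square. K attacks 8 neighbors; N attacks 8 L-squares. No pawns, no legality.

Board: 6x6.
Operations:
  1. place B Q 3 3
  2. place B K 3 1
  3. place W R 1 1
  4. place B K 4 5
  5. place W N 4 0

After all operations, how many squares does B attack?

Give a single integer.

Answer: 23

Derivation:
Op 1: place BQ@(3,3)
Op 2: place BK@(3,1)
Op 3: place WR@(1,1)
Op 4: place BK@(4,5)
Op 5: place WN@(4,0)
Per-piece attacks for B:
  BK@(3,1): attacks (3,2) (3,0) (4,1) (2,1) (4,2) (4,0) (2,2) (2,0)
  BQ@(3,3): attacks (3,4) (3,5) (3,2) (3,1) (4,3) (5,3) (2,3) (1,3) (0,3) (4,4) (5,5) (4,2) (5,1) (2,4) (1,5) (2,2) (1,1) [ray(0,-1) blocked at (3,1); ray(-1,-1) blocked at (1,1)]
  BK@(4,5): attacks (4,4) (5,5) (3,5) (5,4) (3,4)
Union (23 distinct): (0,3) (1,1) (1,3) (1,5) (2,0) (2,1) (2,2) (2,3) (2,4) (3,0) (3,1) (3,2) (3,4) (3,5) (4,0) (4,1) (4,2) (4,3) (4,4) (5,1) (5,3) (5,4) (5,5)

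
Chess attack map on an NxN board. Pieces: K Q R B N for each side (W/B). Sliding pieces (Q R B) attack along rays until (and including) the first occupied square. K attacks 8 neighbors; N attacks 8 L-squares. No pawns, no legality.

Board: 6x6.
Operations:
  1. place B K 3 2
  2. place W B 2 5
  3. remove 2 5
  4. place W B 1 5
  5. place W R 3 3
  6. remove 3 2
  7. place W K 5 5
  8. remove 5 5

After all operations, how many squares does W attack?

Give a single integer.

Answer: 13

Derivation:
Op 1: place BK@(3,2)
Op 2: place WB@(2,5)
Op 3: remove (2,5)
Op 4: place WB@(1,5)
Op 5: place WR@(3,3)
Op 6: remove (3,2)
Op 7: place WK@(5,5)
Op 8: remove (5,5)
Per-piece attacks for W:
  WB@(1,5): attacks (2,4) (3,3) (0,4) [ray(1,-1) blocked at (3,3)]
  WR@(3,3): attacks (3,4) (3,5) (3,2) (3,1) (3,0) (4,3) (5,3) (2,3) (1,3) (0,3)
Union (13 distinct): (0,3) (0,4) (1,3) (2,3) (2,4) (3,0) (3,1) (3,2) (3,3) (3,4) (3,5) (4,3) (5,3)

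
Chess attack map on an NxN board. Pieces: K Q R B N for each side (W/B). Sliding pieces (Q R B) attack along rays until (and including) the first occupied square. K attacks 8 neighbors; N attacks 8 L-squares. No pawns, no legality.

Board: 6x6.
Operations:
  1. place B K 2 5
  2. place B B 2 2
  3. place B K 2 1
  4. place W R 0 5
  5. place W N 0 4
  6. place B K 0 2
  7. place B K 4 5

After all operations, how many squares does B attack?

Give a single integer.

Op 1: place BK@(2,5)
Op 2: place BB@(2,2)
Op 3: place BK@(2,1)
Op 4: place WR@(0,5)
Op 5: place WN@(0,4)
Op 6: place BK@(0,2)
Op 7: place BK@(4,5)
Per-piece attacks for B:
  BK@(0,2): attacks (0,3) (0,1) (1,2) (1,3) (1,1)
  BK@(2,1): attacks (2,2) (2,0) (3,1) (1,1) (3,2) (3,0) (1,2) (1,0)
  BB@(2,2): attacks (3,3) (4,4) (5,5) (3,1) (4,0) (1,3) (0,4) (1,1) (0,0) [ray(-1,1) blocked at (0,4)]
  BK@(2,5): attacks (2,4) (3,5) (1,5) (3,4) (1,4)
  BK@(4,5): attacks (4,4) (5,5) (3,5) (5,4) (3,4)
Union (23 distinct): (0,0) (0,1) (0,3) (0,4) (1,0) (1,1) (1,2) (1,3) (1,4) (1,5) (2,0) (2,2) (2,4) (3,0) (3,1) (3,2) (3,3) (3,4) (3,5) (4,0) (4,4) (5,4) (5,5)

Answer: 23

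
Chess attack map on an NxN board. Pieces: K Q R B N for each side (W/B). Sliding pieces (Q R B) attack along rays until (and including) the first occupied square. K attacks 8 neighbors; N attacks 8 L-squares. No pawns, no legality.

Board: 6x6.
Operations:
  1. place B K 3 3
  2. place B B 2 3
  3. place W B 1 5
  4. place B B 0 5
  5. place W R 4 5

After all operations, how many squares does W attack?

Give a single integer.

Answer: 12

Derivation:
Op 1: place BK@(3,3)
Op 2: place BB@(2,3)
Op 3: place WB@(1,5)
Op 4: place BB@(0,5)
Op 5: place WR@(4,5)
Per-piece attacks for W:
  WB@(1,5): attacks (2,4) (3,3) (0,4) [ray(1,-1) blocked at (3,3)]
  WR@(4,5): attacks (4,4) (4,3) (4,2) (4,1) (4,0) (5,5) (3,5) (2,5) (1,5) [ray(-1,0) blocked at (1,5)]
Union (12 distinct): (0,4) (1,5) (2,4) (2,5) (3,3) (3,5) (4,0) (4,1) (4,2) (4,3) (4,4) (5,5)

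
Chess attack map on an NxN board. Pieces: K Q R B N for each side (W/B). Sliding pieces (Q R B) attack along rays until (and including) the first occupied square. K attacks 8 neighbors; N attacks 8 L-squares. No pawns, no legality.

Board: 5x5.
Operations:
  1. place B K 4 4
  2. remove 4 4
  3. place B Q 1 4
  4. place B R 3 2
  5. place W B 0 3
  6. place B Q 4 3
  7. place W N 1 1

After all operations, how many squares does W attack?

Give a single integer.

Op 1: place BK@(4,4)
Op 2: remove (4,4)
Op 3: place BQ@(1,4)
Op 4: place BR@(3,2)
Op 5: place WB@(0,3)
Op 6: place BQ@(4,3)
Op 7: place WN@(1,1)
Per-piece attacks for W:
  WB@(0,3): attacks (1,4) (1,2) (2,1) (3,0) [ray(1,1) blocked at (1,4)]
  WN@(1,1): attacks (2,3) (3,2) (0,3) (3,0)
Union (7 distinct): (0,3) (1,2) (1,4) (2,1) (2,3) (3,0) (3,2)

Answer: 7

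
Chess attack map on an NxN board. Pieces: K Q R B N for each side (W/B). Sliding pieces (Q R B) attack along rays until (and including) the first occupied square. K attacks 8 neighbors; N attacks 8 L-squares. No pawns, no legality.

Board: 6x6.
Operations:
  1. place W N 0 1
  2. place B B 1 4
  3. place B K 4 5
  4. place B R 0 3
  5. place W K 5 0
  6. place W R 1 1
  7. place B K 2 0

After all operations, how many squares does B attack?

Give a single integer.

Answer: 24

Derivation:
Op 1: place WN@(0,1)
Op 2: place BB@(1,4)
Op 3: place BK@(4,5)
Op 4: place BR@(0,3)
Op 5: place WK@(5,0)
Op 6: place WR@(1,1)
Op 7: place BK@(2,0)
Per-piece attacks for B:
  BR@(0,3): attacks (0,4) (0,5) (0,2) (0,1) (1,3) (2,3) (3,3) (4,3) (5,3) [ray(0,-1) blocked at (0,1)]
  BB@(1,4): attacks (2,5) (2,3) (3,2) (4,1) (5,0) (0,5) (0,3) [ray(1,-1) blocked at (5,0); ray(-1,-1) blocked at (0,3)]
  BK@(2,0): attacks (2,1) (3,0) (1,0) (3,1) (1,1)
  BK@(4,5): attacks (4,4) (5,5) (3,5) (5,4) (3,4)
Union (24 distinct): (0,1) (0,2) (0,3) (0,4) (0,5) (1,0) (1,1) (1,3) (2,1) (2,3) (2,5) (3,0) (3,1) (3,2) (3,3) (3,4) (3,5) (4,1) (4,3) (4,4) (5,0) (5,3) (5,4) (5,5)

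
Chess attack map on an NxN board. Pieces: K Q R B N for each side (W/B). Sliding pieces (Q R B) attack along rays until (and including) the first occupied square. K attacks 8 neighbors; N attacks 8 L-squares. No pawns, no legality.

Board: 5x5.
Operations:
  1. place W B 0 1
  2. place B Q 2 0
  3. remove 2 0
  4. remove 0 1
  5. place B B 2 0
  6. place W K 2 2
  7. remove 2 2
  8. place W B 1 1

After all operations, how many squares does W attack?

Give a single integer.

Op 1: place WB@(0,1)
Op 2: place BQ@(2,0)
Op 3: remove (2,0)
Op 4: remove (0,1)
Op 5: place BB@(2,0)
Op 6: place WK@(2,2)
Op 7: remove (2,2)
Op 8: place WB@(1,1)
Per-piece attacks for W:
  WB@(1,1): attacks (2,2) (3,3) (4,4) (2,0) (0,2) (0,0) [ray(1,-1) blocked at (2,0)]
Union (6 distinct): (0,0) (0,2) (2,0) (2,2) (3,3) (4,4)

Answer: 6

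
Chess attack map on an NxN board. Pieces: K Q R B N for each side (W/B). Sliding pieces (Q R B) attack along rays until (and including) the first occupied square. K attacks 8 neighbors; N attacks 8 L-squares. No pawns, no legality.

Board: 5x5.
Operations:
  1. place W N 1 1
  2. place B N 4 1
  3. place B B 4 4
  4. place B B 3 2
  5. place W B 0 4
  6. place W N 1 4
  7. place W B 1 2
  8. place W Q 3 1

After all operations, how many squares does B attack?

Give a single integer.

Answer: 10

Derivation:
Op 1: place WN@(1,1)
Op 2: place BN@(4,1)
Op 3: place BB@(4,4)
Op 4: place BB@(3,2)
Op 5: place WB@(0,4)
Op 6: place WN@(1,4)
Op 7: place WB@(1,2)
Op 8: place WQ@(3,1)
Per-piece attacks for B:
  BB@(3,2): attacks (4,3) (4,1) (2,3) (1,4) (2,1) (1,0) [ray(1,-1) blocked at (4,1); ray(-1,1) blocked at (1,4)]
  BN@(4,1): attacks (3,3) (2,2) (2,0)
  BB@(4,4): attacks (3,3) (2,2) (1,1) [ray(-1,-1) blocked at (1,1)]
Union (10 distinct): (1,0) (1,1) (1,4) (2,0) (2,1) (2,2) (2,3) (3,3) (4,1) (4,3)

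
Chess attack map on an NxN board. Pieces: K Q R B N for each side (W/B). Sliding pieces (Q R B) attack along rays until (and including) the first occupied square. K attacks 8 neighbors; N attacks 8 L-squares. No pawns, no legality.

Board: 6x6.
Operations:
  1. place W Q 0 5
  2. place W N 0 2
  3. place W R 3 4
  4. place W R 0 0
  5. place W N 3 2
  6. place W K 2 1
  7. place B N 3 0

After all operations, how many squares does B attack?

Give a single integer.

Op 1: place WQ@(0,5)
Op 2: place WN@(0,2)
Op 3: place WR@(3,4)
Op 4: place WR@(0,0)
Op 5: place WN@(3,2)
Op 6: place WK@(2,1)
Op 7: place BN@(3,0)
Per-piece attacks for B:
  BN@(3,0): attacks (4,2) (5,1) (2,2) (1,1)
Union (4 distinct): (1,1) (2,2) (4,2) (5,1)

Answer: 4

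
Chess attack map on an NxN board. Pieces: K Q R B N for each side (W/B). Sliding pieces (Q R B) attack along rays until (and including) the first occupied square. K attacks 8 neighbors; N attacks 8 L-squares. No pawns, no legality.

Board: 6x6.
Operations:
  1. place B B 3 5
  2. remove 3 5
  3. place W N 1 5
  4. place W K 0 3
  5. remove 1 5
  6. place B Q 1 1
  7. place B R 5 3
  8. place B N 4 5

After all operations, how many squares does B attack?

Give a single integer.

Answer: 25

Derivation:
Op 1: place BB@(3,5)
Op 2: remove (3,5)
Op 3: place WN@(1,5)
Op 4: place WK@(0,3)
Op 5: remove (1,5)
Op 6: place BQ@(1,1)
Op 7: place BR@(5,3)
Op 8: place BN@(4,5)
Per-piece attacks for B:
  BQ@(1,1): attacks (1,2) (1,3) (1,4) (1,5) (1,0) (2,1) (3,1) (4,1) (5,1) (0,1) (2,2) (3,3) (4,4) (5,5) (2,0) (0,2) (0,0)
  BN@(4,5): attacks (5,3) (3,3) (2,4)
  BR@(5,3): attacks (5,4) (5,5) (5,2) (5,1) (5,0) (4,3) (3,3) (2,3) (1,3) (0,3) [ray(-1,0) blocked at (0,3)]
Union (25 distinct): (0,0) (0,1) (0,2) (0,3) (1,0) (1,2) (1,3) (1,4) (1,5) (2,0) (2,1) (2,2) (2,3) (2,4) (3,1) (3,3) (4,1) (4,3) (4,4) (5,0) (5,1) (5,2) (5,3) (5,4) (5,5)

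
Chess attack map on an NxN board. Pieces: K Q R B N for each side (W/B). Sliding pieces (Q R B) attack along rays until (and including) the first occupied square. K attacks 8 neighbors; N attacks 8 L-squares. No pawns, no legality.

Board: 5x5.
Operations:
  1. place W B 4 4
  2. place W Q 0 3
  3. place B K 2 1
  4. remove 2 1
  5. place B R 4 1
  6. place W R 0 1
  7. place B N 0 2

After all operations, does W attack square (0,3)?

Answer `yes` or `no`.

Answer: no

Derivation:
Op 1: place WB@(4,4)
Op 2: place WQ@(0,3)
Op 3: place BK@(2,1)
Op 4: remove (2,1)
Op 5: place BR@(4,1)
Op 6: place WR@(0,1)
Op 7: place BN@(0,2)
Per-piece attacks for W:
  WR@(0,1): attacks (0,2) (0,0) (1,1) (2,1) (3,1) (4,1) [ray(0,1) blocked at (0,2); ray(1,0) blocked at (4,1)]
  WQ@(0,3): attacks (0,4) (0,2) (1,3) (2,3) (3,3) (4,3) (1,4) (1,2) (2,1) (3,0) [ray(0,-1) blocked at (0,2)]
  WB@(4,4): attacks (3,3) (2,2) (1,1) (0,0)
W attacks (0,3): no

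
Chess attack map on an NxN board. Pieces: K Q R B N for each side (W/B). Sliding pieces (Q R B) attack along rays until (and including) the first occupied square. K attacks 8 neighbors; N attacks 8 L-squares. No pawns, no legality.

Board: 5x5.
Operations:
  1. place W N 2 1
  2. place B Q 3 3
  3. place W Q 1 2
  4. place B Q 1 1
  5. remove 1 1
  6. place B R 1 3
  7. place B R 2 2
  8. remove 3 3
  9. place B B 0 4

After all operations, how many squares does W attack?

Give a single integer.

Op 1: place WN@(2,1)
Op 2: place BQ@(3,3)
Op 3: place WQ@(1,2)
Op 4: place BQ@(1,1)
Op 5: remove (1,1)
Op 6: place BR@(1,3)
Op 7: place BR@(2,2)
Op 8: remove (3,3)
Op 9: place BB@(0,4)
Per-piece attacks for W:
  WQ@(1,2): attacks (1,3) (1,1) (1,0) (2,2) (0,2) (2,3) (3,4) (2,1) (0,3) (0,1) [ray(0,1) blocked at (1,3); ray(1,0) blocked at (2,2); ray(1,-1) blocked at (2,1)]
  WN@(2,1): attacks (3,3) (4,2) (1,3) (0,2) (4,0) (0,0)
Union (14 distinct): (0,0) (0,1) (0,2) (0,3) (1,0) (1,1) (1,3) (2,1) (2,2) (2,3) (3,3) (3,4) (4,0) (4,2)

Answer: 14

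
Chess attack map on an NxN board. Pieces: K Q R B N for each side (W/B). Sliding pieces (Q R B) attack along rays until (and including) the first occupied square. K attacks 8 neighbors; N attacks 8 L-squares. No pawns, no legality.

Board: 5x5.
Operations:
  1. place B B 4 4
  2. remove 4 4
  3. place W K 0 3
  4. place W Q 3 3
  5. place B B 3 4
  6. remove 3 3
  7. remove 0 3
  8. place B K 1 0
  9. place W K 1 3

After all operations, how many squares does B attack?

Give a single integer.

Answer: 8

Derivation:
Op 1: place BB@(4,4)
Op 2: remove (4,4)
Op 3: place WK@(0,3)
Op 4: place WQ@(3,3)
Op 5: place BB@(3,4)
Op 6: remove (3,3)
Op 7: remove (0,3)
Op 8: place BK@(1,0)
Op 9: place WK@(1,3)
Per-piece attacks for B:
  BK@(1,0): attacks (1,1) (2,0) (0,0) (2,1) (0,1)
  BB@(3,4): attacks (4,3) (2,3) (1,2) (0,1)
Union (8 distinct): (0,0) (0,1) (1,1) (1,2) (2,0) (2,1) (2,3) (4,3)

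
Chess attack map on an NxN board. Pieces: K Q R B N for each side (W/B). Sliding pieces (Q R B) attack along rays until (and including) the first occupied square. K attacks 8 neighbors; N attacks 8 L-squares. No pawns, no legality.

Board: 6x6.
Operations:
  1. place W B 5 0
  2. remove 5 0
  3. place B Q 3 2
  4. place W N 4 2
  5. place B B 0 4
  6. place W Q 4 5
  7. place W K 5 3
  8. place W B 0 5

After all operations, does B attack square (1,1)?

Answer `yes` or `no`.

Answer: no

Derivation:
Op 1: place WB@(5,0)
Op 2: remove (5,0)
Op 3: place BQ@(3,2)
Op 4: place WN@(4,2)
Op 5: place BB@(0,4)
Op 6: place WQ@(4,5)
Op 7: place WK@(5,3)
Op 8: place WB@(0,5)
Per-piece attacks for B:
  BB@(0,4): attacks (1,5) (1,3) (2,2) (3,1) (4,0)
  BQ@(3,2): attacks (3,3) (3,4) (3,5) (3,1) (3,0) (4,2) (2,2) (1,2) (0,2) (4,3) (5,4) (4,1) (5,0) (2,3) (1,4) (0,5) (2,1) (1,0) [ray(1,0) blocked at (4,2); ray(-1,1) blocked at (0,5)]
B attacks (1,1): no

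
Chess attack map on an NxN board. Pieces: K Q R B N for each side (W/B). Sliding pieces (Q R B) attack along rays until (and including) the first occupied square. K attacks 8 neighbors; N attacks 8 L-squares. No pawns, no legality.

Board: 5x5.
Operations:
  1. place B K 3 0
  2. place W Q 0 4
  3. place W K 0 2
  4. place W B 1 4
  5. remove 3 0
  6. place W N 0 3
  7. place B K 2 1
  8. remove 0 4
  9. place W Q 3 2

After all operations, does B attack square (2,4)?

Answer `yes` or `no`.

Answer: no

Derivation:
Op 1: place BK@(3,0)
Op 2: place WQ@(0,4)
Op 3: place WK@(0,2)
Op 4: place WB@(1,4)
Op 5: remove (3,0)
Op 6: place WN@(0,3)
Op 7: place BK@(2,1)
Op 8: remove (0,4)
Op 9: place WQ@(3,2)
Per-piece attacks for B:
  BK@(2,1): attacks (2,2) (2,0) (3,1) (1,1) (3,2) (3,0) (1,2) (1,0)
B attacks (2,4): no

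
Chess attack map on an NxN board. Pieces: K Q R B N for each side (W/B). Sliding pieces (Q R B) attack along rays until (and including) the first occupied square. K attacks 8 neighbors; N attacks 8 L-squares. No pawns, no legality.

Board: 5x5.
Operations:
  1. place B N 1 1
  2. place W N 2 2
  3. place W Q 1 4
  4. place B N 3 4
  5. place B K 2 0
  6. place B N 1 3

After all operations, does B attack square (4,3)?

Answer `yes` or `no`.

Op 1: place BN@(1,1)
Op 2: place WN@(2,2)
Op 3: place WQ@(1,4)
Op 4: place BN@(3,4)
Op 5: place BK@(2,0)
Op 6: place BN@(1,3)
Per-piece attacks for B:
  BN@(1,1): attacks (2,3) (3,2) (0,3) (3,0)
  BN@(1,3): attacks (3,4) (2,1) (3,2) (0,1)
  BK@(2,0): attacks (2,1) (3,0) (1,0) (3,1) (1,1)
  BN@(3,4): attacks (4,2) (2,2) (1,3)
B attacks (4,3): no

Answer: no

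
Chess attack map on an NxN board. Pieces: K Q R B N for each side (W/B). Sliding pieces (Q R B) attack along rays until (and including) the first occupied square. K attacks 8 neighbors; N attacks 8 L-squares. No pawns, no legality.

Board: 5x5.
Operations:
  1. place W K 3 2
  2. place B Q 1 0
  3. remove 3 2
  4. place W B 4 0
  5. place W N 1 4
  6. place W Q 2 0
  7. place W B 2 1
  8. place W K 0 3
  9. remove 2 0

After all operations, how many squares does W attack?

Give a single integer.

Op 1: place WK@(3,2)
Op 2: place BQ@(1,0)
Op 3: remove (3,2)
Op 4: place WB@(4,0)
Op 5: place WN@(1,4)
Op 6: place WQ@(2,0)
Op 7: place WB@(2,1)
Op 8: place WK@(0,3)
Op 9: remove (2,0)
Per-piece attacks for W:
  WK@(0,3): attacks (0,4) (0,2) (1,3) (1,4) (1,2)
  WN@(1,4): attacks (2,2) (3,3) (0,2)
  WB@(2,1): attacks (3,2) (4,3) (3,0) (1,2) (0,3) (1,0) [ray(-1,1) blocked at (0,3); ray(-1,-1) blocked at (1,0)]
  WB@(4,0): attacks (3,1) (2,2) (1,3) (0,4)
Union (13 distinct): (0,2) (0,3) (0,4) (1,0) (1,2) (1,3) (1,4) (2,2) (3,0) (3,1) (3,2) (3,3) (4,3)

Answer: 13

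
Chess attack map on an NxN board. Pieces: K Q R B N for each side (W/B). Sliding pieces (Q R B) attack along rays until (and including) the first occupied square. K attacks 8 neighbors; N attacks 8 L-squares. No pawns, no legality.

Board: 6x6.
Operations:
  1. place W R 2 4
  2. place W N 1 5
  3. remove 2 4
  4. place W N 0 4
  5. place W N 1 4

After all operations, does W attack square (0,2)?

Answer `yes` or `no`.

Op 1: place WR@(2,4)
Op 2: place WN@(1,5)
Op 3: remove (2,4)
Op 4: place WN@(0,4)
Op 5: place WN@(1,4)
Per-piece attacks for W:
  WN@(0,4): attacks (2,5) (1,2) (2,3)
  WN@(1,4): attacks (3,5) (2,2) (3,3) (0,2)
  WN@(1,5): attacks (2,3) (3,4) (0,3)
W attacks (0,2): yes

Answer: yes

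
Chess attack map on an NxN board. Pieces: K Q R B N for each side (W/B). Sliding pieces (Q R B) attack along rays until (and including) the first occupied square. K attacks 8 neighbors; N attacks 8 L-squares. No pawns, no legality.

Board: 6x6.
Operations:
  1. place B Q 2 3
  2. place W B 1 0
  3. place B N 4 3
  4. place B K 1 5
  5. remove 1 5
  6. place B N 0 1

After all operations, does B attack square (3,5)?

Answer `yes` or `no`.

Op 1: place BQ@(2,3)
Op 2: place WB@(1,0)
Op 3: place BN@(4,3)
Op 4: place BK@(1,5)
Op 5: remove (1,5)
Op 6: place BN@(0,1)
Per-piece attacks for B:
  BN@(0,1): attacks (1,3) (2,2) (2,0)
  BQ@(2,3): attacks (2,4) (2,5) (2,2) (2,1) (2,0) (3,3) (4,3) (1,3) (0,3) (3,4) (4,5) (3,2) (4,1) (5,0) (1,4) (0,5) (1,2) (0,1) [ray(1,0) blocked at (4,3); ray(-1,-1) blocked at (0,1)]
  BN@(4,3): attacks (5,5) (3,5) (2,4) (5,1) (3,1) (2,2)
B attacks (3,5): yes

Answer: yes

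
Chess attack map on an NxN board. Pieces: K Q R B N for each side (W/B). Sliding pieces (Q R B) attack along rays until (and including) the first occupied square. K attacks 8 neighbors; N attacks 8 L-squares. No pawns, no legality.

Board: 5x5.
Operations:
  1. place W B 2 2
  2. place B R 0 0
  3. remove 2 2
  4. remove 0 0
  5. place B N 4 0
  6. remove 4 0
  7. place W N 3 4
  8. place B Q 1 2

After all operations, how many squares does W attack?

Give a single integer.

Op 1: place WB@(2,2)
Op 2: place BR@(0,0)
Op 3: remove (2,2)
Op 4: remove (0,0)
Op 5: place BN@(4,0)
Op 6: remove (4,0)
Op 7: place WN@(3,4)
Op 8: place BQ@(1,2)
Per-piece attacks for W:
  WN@(3,4): attacks (4,2) (2,2) (1,3)
Union (3 distinct): (1,3) (2,2) (4,2)

Answer: 3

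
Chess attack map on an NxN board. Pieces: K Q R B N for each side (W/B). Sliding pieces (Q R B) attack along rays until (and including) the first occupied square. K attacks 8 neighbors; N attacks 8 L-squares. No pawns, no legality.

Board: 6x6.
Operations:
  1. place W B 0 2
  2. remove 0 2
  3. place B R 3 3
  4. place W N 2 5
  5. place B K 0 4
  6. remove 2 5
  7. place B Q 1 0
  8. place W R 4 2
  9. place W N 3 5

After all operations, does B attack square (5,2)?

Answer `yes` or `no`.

Answer: no

Derivation:
Op 1: place WB@(0,2)
Op 2: remove (0,2)
Op 3: place BR@(3,3)
Op 4: place WN@(2,5)
Op 5: place BK@(0,4)
Op 6: remove (2,5)
Op 7: place BQ@(1,0)
Op 8: place WR@(4,2)
Op 9: place WN@(3,5)
Per-piece attacks for B:
  BK@(0,4): attacks (0,5) (0,3) (1,4) (1,5) (1,3)
  BQ@(1,0): attacks (1,1) (1,2) (1,3) (1,4) (1,5) (2,0) (3,0) (4,0) (5,0) (0,0) (2,1) (3,2) (4,3) (5,4) (0,1)
  BR@(3,3): attacks (3,4) (3,5) (3,2) (3,1) (3,0) (4,3) (5,3) (2,3) (1,3) (0,3) [ray(0,1) blocked at (3,5)]
B attacks (5,2): no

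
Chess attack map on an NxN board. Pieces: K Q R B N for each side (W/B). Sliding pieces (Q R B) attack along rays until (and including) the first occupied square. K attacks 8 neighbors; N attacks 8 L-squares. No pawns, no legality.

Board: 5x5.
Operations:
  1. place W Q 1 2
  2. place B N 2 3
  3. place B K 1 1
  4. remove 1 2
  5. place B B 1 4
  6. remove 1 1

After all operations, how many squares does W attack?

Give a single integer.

Op 1: place WQ@(1,2)
Op 2: place BN@(2,3)
Op 3: place BK@(1,1)
Op 4: remove (1,2)
Op 5: place BB@(1,4)
Op 6: remove (1,1)
Per-piece attacks for W:
Union (0 distinct): (none)

Answer: 0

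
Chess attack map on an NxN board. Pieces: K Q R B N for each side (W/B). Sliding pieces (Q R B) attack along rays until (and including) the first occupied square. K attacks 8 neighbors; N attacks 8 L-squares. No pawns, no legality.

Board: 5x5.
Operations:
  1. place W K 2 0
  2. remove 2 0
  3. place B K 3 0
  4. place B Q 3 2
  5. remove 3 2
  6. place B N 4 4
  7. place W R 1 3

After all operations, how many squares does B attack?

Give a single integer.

Op 1: place WK@(2,0)
Op 2: remove (2,0)
Op 3: place BK@(3,0)
Op 4: place BQ@(3,2)
Op 5: remove (3,2)
Op 6: place BN@(4,4)
Op 7: place WR@(1,3)
Per-piece attacks for B:
  BK@(3,0): attacks (3,1) (4,0) (2,0) (4,1) (2,1)
  BN@(4,4): attacks (3,2) (2,3)
Union (7 distinct): (2,0) (2,1) (2,3) (3,1) (3,2) (4,0) (4,1)

Answer: 7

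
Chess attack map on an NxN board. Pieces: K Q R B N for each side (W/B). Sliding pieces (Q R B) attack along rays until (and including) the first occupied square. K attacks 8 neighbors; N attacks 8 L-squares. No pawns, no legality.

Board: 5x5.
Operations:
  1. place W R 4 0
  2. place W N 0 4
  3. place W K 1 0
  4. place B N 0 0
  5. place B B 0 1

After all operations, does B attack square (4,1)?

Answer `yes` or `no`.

Answer: no

Derivation:
Op 1: place WR@(4,0)
Op 2: place WN@(0,4)
Op 3: place WK@(1,0)
Op 4: place BN@(0,0)
Op 5: place BB@(0,1)
Per-piece attacks for B:
  BN@(0,0): attacks (1,2) (2,1)
  BB@(0,1): attacks (1,2) (2,3) (3,4) (1,0) [ray(1,-1) blocked at (1,0)]
B attacks (4,1): no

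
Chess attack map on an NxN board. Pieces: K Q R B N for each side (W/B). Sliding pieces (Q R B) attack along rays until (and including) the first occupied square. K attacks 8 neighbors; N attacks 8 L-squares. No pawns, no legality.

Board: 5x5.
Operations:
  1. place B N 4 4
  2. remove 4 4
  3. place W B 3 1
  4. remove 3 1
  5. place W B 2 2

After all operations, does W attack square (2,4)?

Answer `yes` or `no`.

Answer: no

Derivation:
Op 1: place BN@(4,4)
Op 2: remove (4,4)
Op 3: place WB@(3,1)
Op 4: remove (3,1)
Op 5: place WB@(2,2)
Per-piece attacks for W:
  WB@(2,2): attacks (3,3) (4,4) (3,1) (4,0) (1,3) (0,4) (1,1) (0,0)
W attacks (2,4): no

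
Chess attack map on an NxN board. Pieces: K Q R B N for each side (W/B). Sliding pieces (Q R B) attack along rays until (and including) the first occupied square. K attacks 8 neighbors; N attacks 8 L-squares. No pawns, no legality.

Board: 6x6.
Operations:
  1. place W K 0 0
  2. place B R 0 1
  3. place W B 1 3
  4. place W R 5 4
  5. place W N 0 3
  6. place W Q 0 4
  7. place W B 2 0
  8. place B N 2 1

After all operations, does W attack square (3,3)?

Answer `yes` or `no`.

Op 1: place WK@(0,0)
Op 2: place BR@(0,1)
Op 3: place WB@(1,3)
Op 4: place WR@(5,4)
Op 5: place WN@(0,3)
Op 6: place WQ@(0,4)
Op 7: place WB@(2,0)
Op 8: place BN@(2,1)
Per-piece attacks for W:
  WK@(0,0): attacks (0,1) (1,0) (1,1)
  WN@(0,3): attacks (1,5) (2,4) (1,1) (2,2)
  WQ@(0,4): attacks (0,5) (0,3) (1,4) (2,4) (3,4) (4,4) (5,4) (1,5) (1,3) [ray(0,-1) blocked at (0,3); ray(1,0) blocked at (5,4); ray(1,-1) blocked at (1,3)]
  WB@(1,3): attacks (2,4) (3,5) (2,2) (3,1) (4,0) (0,4) (0,2) [ray(-1,1) blocked at (0,4)]
  WB@(2,0): attacks (3,1) (4,2) (5,3) (1,1) (0,2)
  WR@(5,4): attacks (5,5) (5,3) (5,2) (5,1) (5,0) (4,4) (3,4) (2,4) (1,4) (0,4) [ray(-1,0) blocked at (0,4)]
W attacks (3,3): no

Answer: no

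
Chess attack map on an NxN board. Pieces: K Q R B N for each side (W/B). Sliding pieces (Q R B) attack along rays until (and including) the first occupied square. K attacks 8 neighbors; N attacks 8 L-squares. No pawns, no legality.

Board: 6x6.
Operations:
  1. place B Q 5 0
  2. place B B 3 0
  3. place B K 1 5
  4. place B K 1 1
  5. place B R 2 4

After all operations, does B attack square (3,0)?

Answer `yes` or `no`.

Answer: yes

Derivation:
Op 1: place BQ@(5,0)
Op 2: place BB@(3,0)
Op 3: place BK@(1,5)
Op 4: place BK@(1,1)
Op 5: place BR@(2,4)
Per-piece attacks for B:
  BK@(1,1): attacks (1,2) (1,0) (2,1) (0,1) (2,2) (2,0) (0,2) (0,0)
  BK@(1,5): attacks (1,4) (2,5) (0,5) (2,4) (0,4)
  BR@(2,4): attacks (2,5) (2,3) (2,2) (2,1) (2,0) (3,4) (4,4) (5,4) (1,4) (0,4)
  BB@(3,0): attacks (4,1) (5,2) (2,1) (1,2) (0,3)
  BQ@(5,0): attacks (5,1) (5,2) (5,3) (5,4) (5,5) (4,0) (3,0) (4,1) (3,2) (2,3) (1,4) (0,5) [ray(-1,0) blocked at (3,0)]
B attacks (3,0): yes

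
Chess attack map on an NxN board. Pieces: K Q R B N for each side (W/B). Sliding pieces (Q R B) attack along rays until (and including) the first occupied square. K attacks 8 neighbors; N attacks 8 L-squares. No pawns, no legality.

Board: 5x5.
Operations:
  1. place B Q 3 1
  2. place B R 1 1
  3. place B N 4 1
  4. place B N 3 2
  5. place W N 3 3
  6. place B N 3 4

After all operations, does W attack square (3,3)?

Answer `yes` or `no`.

Op 1: place BQ@(3,1)
Op 2: place BR@(1,1)
Op 3: place BN@(4,1)
Op 4: place BN@(3,2)
Op 5: place WN@(3,3)
Op 6: place BN@(3,4)
Per-piece attacks for W:
  WN@(3,3): attacks (1,4) (4,1) (2,1) (1,2)
W attacks (3,3): no

Answer: no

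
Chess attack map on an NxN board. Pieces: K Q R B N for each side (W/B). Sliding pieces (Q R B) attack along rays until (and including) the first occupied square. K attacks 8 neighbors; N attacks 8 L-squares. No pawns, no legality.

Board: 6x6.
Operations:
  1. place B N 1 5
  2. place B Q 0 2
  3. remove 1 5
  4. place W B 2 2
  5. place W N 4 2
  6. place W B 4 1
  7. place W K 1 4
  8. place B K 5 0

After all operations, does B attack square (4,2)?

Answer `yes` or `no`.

Op 1: place BN@(1,5)
Op 2: place BQ@(0,2)
Op 3: remove (1,5)
Op 4: place WB@(2,2)
Op 5: place WN@(4,2)
Op 6: place WB@(4,1)
Op 7: place WK@(1,4)
Op 8: place BK@(5,0)
Per-piece attacks for B:
  BQ@(0,2): attacks (0,3) (0,4) (0,5) (0,1) (0,0) (1,2) (2,2) (1,3) (2,4) (3,5) (1,1) (2,0) [ray(1,0) blocked at (2,2)]
  BK@(5,0): attacks (5,1) (4,0) (4,1)
B attacks (4,2): no

Answer: no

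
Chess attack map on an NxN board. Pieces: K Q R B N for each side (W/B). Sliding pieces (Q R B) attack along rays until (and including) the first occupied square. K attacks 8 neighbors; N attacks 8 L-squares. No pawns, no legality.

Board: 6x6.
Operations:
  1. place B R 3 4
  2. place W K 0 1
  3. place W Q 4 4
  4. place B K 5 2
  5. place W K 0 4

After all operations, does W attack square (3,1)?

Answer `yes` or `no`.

Answer: no

Derivation:
Op 1: place BR@(3,4)
Op 2: place WK@(0,1)
Op 3: place WQ@(4,4)
Op 4: place BK@(5,2)
Op 5: place WK@(0,4)
Per-piece attacks for W:
  WK@(0,1): attacks (0,2) (0,0) (1,1) (1,2) (1,0)
  WK@(0,4): attacks (0,5) (0,3) (1,4) (1,5) (1,3)
  WQ@(4,4): attacks (4,5) (4,3) (4,2) (4,1) (4,0) (5,4) (3,4) (5,5) (5,3) (3,5) (3,3) (2,2) (1,1) (0,0) [ray(-1,0) blocked at (3,4)]
W attacks (3,1): no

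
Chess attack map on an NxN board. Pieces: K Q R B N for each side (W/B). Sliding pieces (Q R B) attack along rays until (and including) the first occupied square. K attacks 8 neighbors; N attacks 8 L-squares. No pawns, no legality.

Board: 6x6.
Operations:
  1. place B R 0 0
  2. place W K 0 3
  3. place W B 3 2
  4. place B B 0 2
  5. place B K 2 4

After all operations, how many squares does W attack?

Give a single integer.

Op 1: place BR@(0,0)
Op 2: place WK@(0,3)
Op 3: place WB@(3,2)
Op 4: place BB@(0,2)
Op 5: place BK@(2,4)
Per-piece attacks for W:
  WK@(0,3): attacks (0,4) (0,2) (1,3) (1,4) (1,2)
  WB@(3,2): attacks (4,3) (5,4) (4,1) (5,0) (2,3) (1,4) (0,5) (2,1) (1,0)
Union (13 distinct): (0,2) (0,4) (0,5) (1,0) (1,2) (1,3) (1,4) (2,1) (2,3) (4,1) (4,3) (5,0) (5,4)

Answer: 13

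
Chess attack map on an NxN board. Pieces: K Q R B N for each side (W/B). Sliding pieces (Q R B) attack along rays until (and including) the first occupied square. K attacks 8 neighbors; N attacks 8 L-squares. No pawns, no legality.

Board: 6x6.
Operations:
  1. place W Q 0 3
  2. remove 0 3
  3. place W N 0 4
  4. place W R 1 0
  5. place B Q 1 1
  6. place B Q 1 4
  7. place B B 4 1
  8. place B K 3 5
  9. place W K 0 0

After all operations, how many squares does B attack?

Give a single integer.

Op 1: place WQ@(0,3)
Op 2: remove (0,3)
Op 3: place WN@(0,4)
Op 4: place WR@(1,0)
Op 5: place BQ@(1,1)
Op 6: place BQ@(1,4)
Op 7: place BB@(4,1)
Op 8: place BK@(3,5)
Op 9: place WK@(0,0)
Per-piece attacks for B:
  BQ@(1,1): attacks (1,2) (1,3) (1,4) (1,0) (2,1) (3,1) (4,1) (0,1) (2,2) (3,3) (4,4) (5,5) (2,0) (0,2) (0,0) [ray(0,1) blocked at (1,4); ray(0,-1) blocked at (1,0); ray(1,0) blocked at (4,1); ray(-1,-1) blocked at (0,0)]
  BQ@(1,4): attacks (1,5) (1,3) (1,2) (1,1) (2,4) (3,4) (4,4) (5,4) (0,4) (2,5) (2,3) (3,2) (4,1) (0,5) (0,3) [ray(0,-1) blocked at (1,1); ray(-1,0) blocked at (0,4); ray(1,-1) blocked at (4,1)]
  BK@(3,5): attacks (3,4) (4,5) (2,5) (4,4) (2,4)
  BB@(4,1): attacks (5,2) (5,0) (3,2) (2,3) (1,4) (3,0) [ray(-1,1) blocked at (1,4)]
Union (30 distinct): (0,0) (0,1) (0,2) (0,3) (0,4) (0,5) (1,0) (1,1) (1,2) (1,3) (1,4) (1,5) (2,0) (2,1) (2,2) (2,3) (2,4) (2,5) (3,0) (3,1) (3,2) (3,3) (3,4) (4,1) (4,4) (4,5) (5,0) (5,2) (5,4) (5,5)

Answer: 30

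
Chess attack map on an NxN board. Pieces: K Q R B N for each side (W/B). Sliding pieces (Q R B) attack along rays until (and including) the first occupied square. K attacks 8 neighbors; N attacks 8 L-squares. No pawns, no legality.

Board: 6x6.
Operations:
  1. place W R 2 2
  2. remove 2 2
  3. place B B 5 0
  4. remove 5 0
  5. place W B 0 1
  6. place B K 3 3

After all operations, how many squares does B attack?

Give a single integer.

Op 1: place WR@(2,2)
Op 2: remove (2,2)
Op 3: place BB@(5,0)
Op 4: remove (5,0)
Op 5: place WB@(0,1)
Op 6: place BK@(3,3)
Per-piece attacks for B:
  BK@(3,3): attacks (3,4) (3,2) (4,3) (2,3) (4,4) (4,2) (2,4) (2,2)
Union (8 distinct): (2,2) (2,3) (2,4) (3,2) (3,4) (4,2) (4,3) (4,4)

Answer: 8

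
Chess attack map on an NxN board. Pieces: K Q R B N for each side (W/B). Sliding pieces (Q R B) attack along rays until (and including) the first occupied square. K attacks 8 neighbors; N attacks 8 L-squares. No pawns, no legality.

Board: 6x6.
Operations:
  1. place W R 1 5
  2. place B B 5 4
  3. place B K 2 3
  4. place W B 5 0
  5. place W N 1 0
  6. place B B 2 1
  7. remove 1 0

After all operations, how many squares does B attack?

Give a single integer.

Answer: 15

Derivation:
Op 1: place WR@(1,5)
Op 2: place BB@(5,4)
Op 3: place BK@(2,3)
Op 4: place WB@(5,0)
Op 5: place WN@(1,0)
Op 6: place BB@(2,1)
Op 7: remove (1,0)
Per-piece attacks for B:
  BB@(2,1): attacks (3,2) (4,3) (5,4) (3,0) (1,2) (0,3) (1,0) [ray(1,1) blocked at (5,4)]
  BK@(2,3): attacks (2,4) (2,2) (3,3) (1,3) (3,4) (3,2) (1,4) (1,2)
  BB@(5,4): attacks (4,5) (4,3) (3,2) (2,1) [ray(-1,-1) blocked at (2,1)]
Union (15 distinct): (0,3) (1,0) (1,2) (1,3) (1,4) (2,1) (2,2) (2,4) (3,0) (3,2) (3,3) (3,4) (4,3) (4,5) (5,4)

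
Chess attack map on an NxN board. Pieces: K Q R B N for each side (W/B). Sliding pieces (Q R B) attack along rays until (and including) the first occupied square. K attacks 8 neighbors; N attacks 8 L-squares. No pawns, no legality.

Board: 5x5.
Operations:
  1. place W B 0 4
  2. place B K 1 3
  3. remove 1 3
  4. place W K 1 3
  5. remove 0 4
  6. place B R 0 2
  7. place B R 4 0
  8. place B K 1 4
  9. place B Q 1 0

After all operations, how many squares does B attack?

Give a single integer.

Op 1: place WB@(0,4)
Op 2: place BK@(1,3)
Op 3: remove (1,3)
Op 4: place WK@(1,3)
Op 5: remove (0,4)
Op 6: place BR@(0,2)
Op 7: place BR@(4,0)
Op 8: place BK@(1,4)
Op 9: place BQ@(1,0)
Per-piece attacks for B:
  BR@(0,2): attacks (0,3) (0,4) (0,1) (0,0) (1,2) (2,2) (3,2) (4,2)
  BQ@(1,0): attacks (1,1) (1,2) (1,3) (2,0) (3,0) (4,0) (0,0) (2,1) (3,2) (4,3) (0,1) [ray(0,1) blocked at (1,3); ray(1,0) blocked at (4,0)]
  BK@(1,4): attacks (1,3) (2,4) (0,4) (2,3) (0,3)
  BR@(4,0): attacks (4,1) (4,2) (4,3) (4,4) (3,0) (2,0) (1,0) [ray(-1,0) blocked at (1,0)]
Union (20 distinct): (0,0) (0,1) (0,3) (0,4) (1,0) (1,1) (1,2) (1,3) (2,0) (2,1) (2,2) (2,3) (2,4) (3,0) (3,2) (4,0) (4,1) (4,2) (4,3) (4,4)

Answer: 20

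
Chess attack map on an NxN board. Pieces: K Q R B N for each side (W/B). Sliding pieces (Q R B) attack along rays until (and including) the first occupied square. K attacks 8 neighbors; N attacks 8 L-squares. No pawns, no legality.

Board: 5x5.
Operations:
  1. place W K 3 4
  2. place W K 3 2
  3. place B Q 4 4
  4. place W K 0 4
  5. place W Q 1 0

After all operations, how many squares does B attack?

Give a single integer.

Op 1: place WK@(3,4)
Op 2: place WK@(3,2)
Op 3: place BQ@(4,4)
Op 4: place WK@(0,4)
Op 5: place WQ@(1,0)
Per-piece attacks for B:
  BQ@(4,4): attacks (4,3) (4,2) (4,1) (4,0) (3,4) (3,3) (2,2) (1,1) (0,0) [ray(-1,0) blocked at (3,4)]
Union (9 distinct): (0,0) (1,1) (2,2) (3,3) (3,4) (4,0) (4,1) (4,2) (4,3)

Answer: 9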